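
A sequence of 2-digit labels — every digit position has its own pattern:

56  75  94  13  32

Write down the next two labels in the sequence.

51 then 70

For the first digit, +2 each step, mod 10: 5, 7, 9, 1, 3 → 5 → 7.
Second digit: −1 each step, mod 10; 6, 5, 4, 3, 2 → 1 → 0.
So the next two labels are 51 and 70.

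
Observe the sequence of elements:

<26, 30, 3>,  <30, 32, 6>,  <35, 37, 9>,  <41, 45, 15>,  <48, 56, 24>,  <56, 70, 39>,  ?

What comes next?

<65, 87, 63>

First value: differences are 4, 5, 6, … (increasing by 1 each time); 26, 30, 35, 41, 48, 56 → 65.
Second value: differences are 2, 5, 8, … (increasing by 3 each time); 30, 32, 37, 45, 56, 70 → 87.
Third value — each term is the sum of the two before it: 3, 6, 9, 15, 24, 39 → 63.
Combining the parts gives <65, 87, 63>.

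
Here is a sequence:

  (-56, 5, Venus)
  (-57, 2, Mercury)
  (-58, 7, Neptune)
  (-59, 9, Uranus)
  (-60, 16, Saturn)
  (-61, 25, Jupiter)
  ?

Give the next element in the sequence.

For the first entry, −1 each step: -56, -57, -58, -59, -60, -61 → -62.
Second entry: 5, 2, 7, 9, 16, 25 → 41 (each term is the sum of the two before it).
For the planet, runs backward through the planets Mercury→Neptune: Venus, Mercury, Neptune, Uranus, Saturn, Jupiter → Mars.
Combining the parts gives (-62, 41, Mars).

(-62, 41, Mars)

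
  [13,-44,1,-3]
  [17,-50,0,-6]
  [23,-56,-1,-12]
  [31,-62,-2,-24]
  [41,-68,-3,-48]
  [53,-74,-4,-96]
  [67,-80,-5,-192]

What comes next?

[83,-86,-6,-384]

First coordinate: differences are 4, 6, 8, … (increasing by 2 each time); 13, 17, 23, 31, 41, 53, 67 → 83.
Second coordinate goes -44, -50, -56, -62, -68, -74, -80 → -86 (−6 each step).
Third coordinate: 1, 0, -1, -2, -3, -4, -5 → -6 (−1 each step).
Fourth coordinate: ×2 each step; -3, -6, -12, -24, -48, -96, -192 → -384.
Putting it together: [83,-86,-6,-384].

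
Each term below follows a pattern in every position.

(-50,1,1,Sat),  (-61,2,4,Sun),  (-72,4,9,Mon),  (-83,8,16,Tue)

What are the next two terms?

First value: −11 each step; -50, -61, -72, -83 → -94 → -105.
Second value goes 1, 2, 4, 8 → 16 → 32 (×2 each step).
Third value goes 1, 4, 9, 16 → 25 → 36 (perfect squares: 1², 2², 3², …).
For the day, runs through the weekdays Mon→Sun: Sat, Sun, Mon, Tue → Wed → Thu.
Putting the parts together: (-94,16,25,Wed) and then (-105,32,36,Thu).

(-94,16,25,Wed), (-105,32,36,Thu)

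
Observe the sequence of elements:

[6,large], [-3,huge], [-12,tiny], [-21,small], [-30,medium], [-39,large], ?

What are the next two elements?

First value goes 6, -3, -12, -21, -30, -39 → -48 → -57 (−9 each step).
Size — repeats large → huge → tiny → small → medium: large, huge, tiny, small, medium, large → huge → tiny.
So the next two elements are [-48,huge] and [-57,tiny].

[-48,huge], [-57,tiny]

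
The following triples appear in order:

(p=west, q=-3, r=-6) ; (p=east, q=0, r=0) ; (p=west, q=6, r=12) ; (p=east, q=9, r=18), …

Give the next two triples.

(p=west, q=15, r=30), (p=east, q=18, r=36)

P: alternates west ↔ east, so west, east, west, east → west → east.
Q — alternating steps +3, +6, +3, +6, …: -3, 0, 6, 9 → 15 → 18.
R: -6, 0, 12, 18 → 30 → 36 (always 2 × the q).
So the next two triples are (p=west, q=15, r=30) and (p=east, q=18, r=36).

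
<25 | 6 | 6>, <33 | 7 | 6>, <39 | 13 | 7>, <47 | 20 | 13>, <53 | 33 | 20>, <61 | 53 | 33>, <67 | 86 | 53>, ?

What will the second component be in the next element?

139

First component goes 25, 33, 39, 47, 53, 61, 67 → 75 (alternating steps +8, +6, +8, +6, …).
Second component: each term is the sum of the two before it, so 6, 7, 13, 20, 33, 53, 86 → 139.
Third component: always the previous value of the second component; 6, 6, 7, 13, 20, 33, 53 → 86.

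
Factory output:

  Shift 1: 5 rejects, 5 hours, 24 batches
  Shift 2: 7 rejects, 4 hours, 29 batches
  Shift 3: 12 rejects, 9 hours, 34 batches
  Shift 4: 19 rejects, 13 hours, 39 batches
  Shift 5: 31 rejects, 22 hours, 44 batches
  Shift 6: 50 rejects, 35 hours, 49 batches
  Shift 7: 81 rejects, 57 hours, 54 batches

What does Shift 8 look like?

131 rejects, 92 hours, 59 batches

Rejects: 5, 7, 12, 19, 31, 50, 81 → 131 (each term is the sum of the two before it).
Hours goes 5, 4, 9, 13, 22, 35, 57 → 92 (each term is the sum of the two before it).
Batches: +5 each step; 24, 29, 34, 39, 44, 49, 54 → 59.
Putting it together: 131 rejects, 92 hours, 59 batches.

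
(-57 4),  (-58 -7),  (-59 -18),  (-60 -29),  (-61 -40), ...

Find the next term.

First value: −1 each step, so -57, -58, -59, -60, -61 → -62.
Second value — −11 each step: 4, -7, -18, -29, -40 → -51.
Putting it together: (-62 -51).

(-62 -51)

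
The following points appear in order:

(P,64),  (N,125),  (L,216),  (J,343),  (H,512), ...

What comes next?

Letter: letters move back 2 places in the alphabet; P, N, L, J, H → F.
Second slot: perfect cubes: 4³, 5³, 6³, …; 64, 125, 216, 343, 512 → 729.
Combining the parts gives (F,729).

(F,729)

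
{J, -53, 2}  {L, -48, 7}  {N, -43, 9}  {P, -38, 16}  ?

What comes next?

{R, -33, 25}

Letter: letters move forward 2 places in the alphabet, so J, L, N, P → R.
Second value — +5 each step: -53, -48, -43, -38 → -33.
Third value: each term is the sum of the two before it, so 2, 7, 9, 16 → 25.
So the next element is {R, -33, 25}.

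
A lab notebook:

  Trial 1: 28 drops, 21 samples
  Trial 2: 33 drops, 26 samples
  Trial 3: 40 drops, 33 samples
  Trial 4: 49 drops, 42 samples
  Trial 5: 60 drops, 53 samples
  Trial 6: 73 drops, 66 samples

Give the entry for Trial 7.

Drops: 28, 33, 40, 49, 60, 73 → 88 (differences are 5, 7, 9, … (increasing by 2 each time)).
Samples: differences are 5, 7, 9, … (increasing by 2 each time); 21, 26, 33, 42, 53, 66 → 81.
Combining the parts gives 88 drops, 81 samples.

88 drops, 81 samples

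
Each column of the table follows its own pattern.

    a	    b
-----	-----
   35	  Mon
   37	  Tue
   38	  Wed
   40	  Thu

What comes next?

Column a goes 35, 37, 38, 40 → 41 (alternating steps +2, +1, +2, +1, …).
Column b — runs through the weekdays Mon→Sun: Mon, Tue, Wed, Thu → Fri.
Putting it together: 41  Fri.

41  Fri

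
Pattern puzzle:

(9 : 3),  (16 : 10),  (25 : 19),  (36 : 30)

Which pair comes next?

First part: perfect squares: 3², 4², 5², …, so 9, 16, 25, 36 → 49.
For the second part, always 6 less than the first part: 3, 10, 19, 30 → 43.
So the next pair is (49 : 43).

(49 : 43)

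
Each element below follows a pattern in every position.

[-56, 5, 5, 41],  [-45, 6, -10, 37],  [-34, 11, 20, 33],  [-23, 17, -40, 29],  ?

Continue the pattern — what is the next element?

[-12, 28, 80, 25]

First value: -56, -45, -34, -23 → -12 (+11 each step).
Second value goes 5, 6, 11, 17 → 28 (each term is the sum of the two before it).
Third value: ×(-2) each step; 5, -10, 20, -40 → 80.
For the fourth value, −4 each step: 41, 37, 33, 29 → 25.
So the next element is [-12, 28, 80, 25].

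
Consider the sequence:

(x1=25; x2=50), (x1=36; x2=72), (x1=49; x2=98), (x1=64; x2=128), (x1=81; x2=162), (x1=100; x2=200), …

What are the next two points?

(x1=121; x2=242), (x1=144; x2=288)

X1: perfect squares: 5², 6², 7², …, so 25, 36, 49, 64, 81, 100 → 121 → 144.
X2: always 2 × the x1; 50, 72, 98, 128, 162, 200 → 242 → 288.
So the next two points are (x1=121; x2=242) and (x1=144; x2=288).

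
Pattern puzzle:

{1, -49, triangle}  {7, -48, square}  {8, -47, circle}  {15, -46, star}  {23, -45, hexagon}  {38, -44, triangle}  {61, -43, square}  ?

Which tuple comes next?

First value: each term is the sum of the two before it, so 1, 7, 8, 15, 23, 38, 61 → 99.
Second value: +1 each step, so -49, -48, -47, -46, -45, -44, -43 → -42.
Shape — repeats triangle → square → circle → star → hexagon: triangle, square, circle, star, hexagon, triangle, square → circle.
Combining the parts gives {99, -42, circle}.

{99, -42, circle}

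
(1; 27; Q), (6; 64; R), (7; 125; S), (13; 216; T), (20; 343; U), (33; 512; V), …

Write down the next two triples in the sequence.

(53; 729; W), (86; 1000; X)

First coordinate — each term is the sum of the two before it: 1, 6, 7, 13, 20, 33 → 53 → 86.
Second coordinate — perfect cubes: 3³, 4³, 5³, …: 27, 64, 125, 216, 343, 512 → 729 → 1000.
Letter: letters move forward 1 place in the alphabet; Q, R, S, T, U, V → W → X.
Putting the parts together: (53; 729; W) and then (86; 1000; X).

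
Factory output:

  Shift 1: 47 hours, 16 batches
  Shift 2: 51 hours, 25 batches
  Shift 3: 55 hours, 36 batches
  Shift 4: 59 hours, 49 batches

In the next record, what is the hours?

Hours: +4 each step, so 47, 51, 55, 59 → 63.

63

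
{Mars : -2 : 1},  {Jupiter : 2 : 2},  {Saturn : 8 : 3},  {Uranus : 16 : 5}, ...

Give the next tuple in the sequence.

{Neptune : 26 : 8}

Planet — runs through the planets Mercury→Neptune: Mars, Jupiter, Saturn, Uranus → Neptune.
For the second value, differences are 4, 6, 8, … (increasing by 2 each time): -2, 2, 8, 16 → 26.
Third value: 1, 2, 3, 5 → 8 (each term is the sum of the two before it).
Combining the parts gives {Neptune : 26 : 8}.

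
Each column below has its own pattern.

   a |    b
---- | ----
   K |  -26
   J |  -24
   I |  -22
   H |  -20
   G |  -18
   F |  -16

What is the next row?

E  -14

Column a: letters move back 1 place in the alphabet; K, J, I, H, G, F → E.
Column b goes -26, -24, -22, -20, -18, -16 → -14 (+2 each step).
Combining the parts gives E  -14.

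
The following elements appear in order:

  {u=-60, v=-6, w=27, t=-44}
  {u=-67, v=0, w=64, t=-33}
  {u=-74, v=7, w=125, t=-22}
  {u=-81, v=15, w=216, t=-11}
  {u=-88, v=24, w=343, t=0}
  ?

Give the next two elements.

U: -60, -67, -74, -81, -88 → -95 → -102 (−7 each step).
V: -6, 0, 7, 15, 24 → 34 → 45 (differences are 6, 7, 8, … (increasing by 1 each time)).
W: 27, 64, 125, 216, 343 → 512 → 729 (perfect cubes: 3³, 4³, 5³, …).
For the t, +11 each step: -44, -33, -22, -11, 0 → 11 → 22.
Putting the parts together: {u=-95, v=34, w=512, t=11} and then {u=-102, v=45, w=729, t=22}.

{u=-95, v=34, w=512, t=11}, {u=-102, v=45, w=729, t=22}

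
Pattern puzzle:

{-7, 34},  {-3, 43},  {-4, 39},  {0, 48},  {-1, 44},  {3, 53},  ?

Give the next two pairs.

{2, 49}, {6, 58}

First component: alternating steps +4, −1, +4, −1, …, so -7, -3, -4, 0, -1, 3 → 2 → 6.
Second component: 34, 43, 39, 48, 44, 53 → 49 → 58 (alternating steps +9, −4, +9, −4, …).
Putting the parts together: {2, 49} and then {6, 58}.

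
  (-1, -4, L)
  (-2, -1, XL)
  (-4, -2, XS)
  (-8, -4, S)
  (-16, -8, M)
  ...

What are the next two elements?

First slot: -1, -2, -4, -8, -16 → -32 → -64 (×2 each step).
For the second slot, always the previous value of the first slot: -4, -1, -2, -4, -8 → -16 → -32.
Size: runs through clothing sizes XS→XL; L, XL, XS, S, M → L → XL.
Putting the parts together: (-32, -16, L) and then (-64, -32, XL).

(-32, -16, L), (-64, -32, XL)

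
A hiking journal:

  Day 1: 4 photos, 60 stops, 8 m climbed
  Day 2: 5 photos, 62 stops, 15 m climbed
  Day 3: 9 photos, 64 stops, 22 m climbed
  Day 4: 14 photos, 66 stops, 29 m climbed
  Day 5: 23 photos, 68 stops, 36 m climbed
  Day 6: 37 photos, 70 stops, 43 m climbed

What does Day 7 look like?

60 photos, 72 stops, 50 m climbed

Photos: 4, 5, 9, 14, 23, 37 → 60 (each term is the sum of the two before it).
Stops — +2 each step: 60, 62, 64, 66, 68, 70 → 72.
M climbed goes 8, 15, 22, 29, 36, 43 → 50 (+7 each step).
So the next row is 60 photos, 72 stops, 50 m climbed.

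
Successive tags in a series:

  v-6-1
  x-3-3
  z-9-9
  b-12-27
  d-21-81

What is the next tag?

Letter goes v, x, z, b, d → f (letters move forward 2 places in the alphabet, wrapping Z→A).
Second component goes 6, 3, 9, 12, 21 → 33 (each term is the sum of the two before it).
For the third component, ×3 each step: 1, 3, 9, 27, 81 → 243.
Combining the parts gives f-33-243.

f-33-243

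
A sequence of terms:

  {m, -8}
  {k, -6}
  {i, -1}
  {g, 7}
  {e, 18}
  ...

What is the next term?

{c, 32}

For the letter, letters move back 2 places in the alphabet: m, k, i, g, e → c.
For the second component, differences are 2, 5, 8, … (increasing by 3 each time): -8, -6, -1, 7, 18 → 32.
So the next term is {c, 32}.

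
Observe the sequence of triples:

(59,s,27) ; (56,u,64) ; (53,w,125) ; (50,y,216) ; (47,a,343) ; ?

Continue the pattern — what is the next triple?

(44,c,512)

For the first component, −3 each step: 59, 56, 53, 50, 47 → 44.
Letter goes s, u, w, y, a → c (letters move forward 2 places in the alphabet, wrapping Z→A).
Third component — perfect cubes: 3³, 4³, 5³, …: 27, 64, 125, 216, 343 → 512.
Putting it together: (44,c,512).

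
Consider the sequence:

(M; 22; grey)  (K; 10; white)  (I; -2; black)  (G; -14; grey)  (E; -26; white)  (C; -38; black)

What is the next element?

(A; -50; grey)

Letter goes M, K, I, G, E, C → A (letters move back 2 places in the alphabet).
Second slot — −12 each step: 22, 10, -2, -14, -26, -38 → -50.
Shade — repeats grey → white → black: grey, white, black, grey, white, black → grey.
Putting it together: (A; -50; grey).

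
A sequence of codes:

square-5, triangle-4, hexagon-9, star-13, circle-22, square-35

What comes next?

Shape: square, triangle, hexagon, star, circle, square → triangle (repeats square → triangle → hexagon → star → circle).
Second component — each term is the sum of the two before it: 5, 4, 9, 13, 22, 35 → 57.
So the next code is triangle-57.

triangle-57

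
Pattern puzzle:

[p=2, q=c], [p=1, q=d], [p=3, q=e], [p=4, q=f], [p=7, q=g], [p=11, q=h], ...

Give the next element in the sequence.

[p=18, q=i]

For the p, each term is the sum of the two before it: 2, 1, 3, 4, 7, 11 → 18.
Q: c, d, e, f, g, h → i (letters move forward 1 place in the alphabet).
So the next element is [p=18, q=i].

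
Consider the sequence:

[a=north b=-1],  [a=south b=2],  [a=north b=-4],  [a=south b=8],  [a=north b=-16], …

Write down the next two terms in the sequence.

[a=south b=32], [a=north b=-64]

A: north, south, north, south, north → south → north (alternates north ↔ south).
B goes -1, 2, -4, 8, -16 → 32 → -64 (×(-2) each step).
Putting the parts together: [a=south b=32] and then [a=north b=-64].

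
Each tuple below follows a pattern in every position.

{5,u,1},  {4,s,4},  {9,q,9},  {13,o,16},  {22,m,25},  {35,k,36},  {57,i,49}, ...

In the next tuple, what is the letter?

g

Letter goes u, s, q, o, m, k, i → g (letters move back 2 places in the alphabet).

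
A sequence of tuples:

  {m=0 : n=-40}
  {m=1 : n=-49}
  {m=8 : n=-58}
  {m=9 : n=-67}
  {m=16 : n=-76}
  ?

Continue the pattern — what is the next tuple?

{m=17 : n=-85}

M: alternating steps +1, +7, +1, +7, …; 0, 1, 8, 9, 16 → 17.
N: −9 each step, so -40, -49, -58, -67, -76 → -85.
So the next tuple is {m=17 : n=-85}.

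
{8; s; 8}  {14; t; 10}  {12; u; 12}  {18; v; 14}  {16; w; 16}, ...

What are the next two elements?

First entry: alternating steps +6, −2, +6, −2, …; 8, 14, 12, 18, 16 → 22 → 20.
For the letter, letters move forward 1 place in the alphabet: s, t, u, v, w → x → y.
For the third entry, +2 each step: 8, 10, 12, 14, 16 → 18 → 20.
Putting the parts together: {22; x; 18} and then {20; y; 20}.

{22; x; 18}, {20; y; 20}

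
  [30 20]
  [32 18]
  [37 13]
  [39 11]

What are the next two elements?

First entry: 30, 32, 37, 39 → 44 → 46 (alternating steps +2, +5, +2, +5, …).
Second entry: 20, 18, 13, 11 → 6 → 4 (together with the first entry always sums to 50).
So the next two elements are [44 6] and [46 4].

[44 6], [46 4]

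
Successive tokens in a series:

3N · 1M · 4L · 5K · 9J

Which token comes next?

14I

First component goes 3, 1, 4, 5, 9 → 14 (each term is the sum of the two before it).
Letter: letters move back 1 place in the alphabet, so N, M, L, K, J → I.
So the next token is 14I.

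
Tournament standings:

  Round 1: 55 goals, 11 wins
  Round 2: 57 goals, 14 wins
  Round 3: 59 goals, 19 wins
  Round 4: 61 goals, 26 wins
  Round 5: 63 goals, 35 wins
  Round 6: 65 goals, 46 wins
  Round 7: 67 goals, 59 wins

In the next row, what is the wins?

74

Wins — differences are 3, 5, 7, … (increasing by 2 each time): 11, 14, 19, 26, 35, 46, 59 → 74.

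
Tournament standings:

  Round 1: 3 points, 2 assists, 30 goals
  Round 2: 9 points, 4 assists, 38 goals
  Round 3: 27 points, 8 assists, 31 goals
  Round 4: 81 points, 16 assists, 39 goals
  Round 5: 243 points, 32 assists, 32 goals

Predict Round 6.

Points goes 3, 9, 27, 81, 243 → 729 (×3 each step).
Assists goes 2, 4, 8, 16, 32 → 64 (×2 each step).
Goals: alternating steps +8, −7, +8, −7, …, so 30, 38, 31, 39, 32 → 40.
So the next row is 729 points, 64 assists, 40 goals.

729 points, 64 assists, 40 goals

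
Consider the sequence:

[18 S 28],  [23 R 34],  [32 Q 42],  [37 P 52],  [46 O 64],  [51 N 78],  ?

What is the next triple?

For the first entry, alternating steps +5, +9, +5, +9, …: 18, 23, 32, 37, 46, 51 → 60.
Letter goes S, R, Q, P, O, N → M (letters move back 1 place in the alphabet).
Third entry — differences are 6, 8, 10, … (increasing by 2 each time): 28, 34, 42, 52, 64, 78 → 94.
So the next triple is [60 M 94].

[60 M 94]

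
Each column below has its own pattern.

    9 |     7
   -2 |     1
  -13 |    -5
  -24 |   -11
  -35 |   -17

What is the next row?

-46  -23

First component: 9, -2, -13, -24, -35 → -46 (−11 each step).
Second component: −6 each step; 7, 1, -5, -11, -17 → -23.
Combining the parts gives -46  -23.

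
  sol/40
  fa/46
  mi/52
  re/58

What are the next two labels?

do/64 then ti/70

For the note, runs backward through the solfège scale do→ti: sol, fa, mi, re → do → ti.
Second component — +6 each step: 40, 46, 52, 58 → 64 → 70.
Putting the parts together: do/64 and then ti/70.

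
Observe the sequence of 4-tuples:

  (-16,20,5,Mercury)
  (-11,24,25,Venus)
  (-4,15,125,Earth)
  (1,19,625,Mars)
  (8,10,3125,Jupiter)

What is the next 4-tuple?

(13,14,15625,Saturn)

For the first part, alternating steps +5, +7, +5, +7, …: -16, -11, -4, 1, 8 → 13.
Second part: alternating steps +4, −9, +4, −9, …; 20, 24, 15, 19, 10 → 14.
Third part — ×5 each step: 5, 25, 125, 625, 3125 → 15625.
Planet: runs through the planets Mercury→Neptune; Mercury, Venus, Earth, Mars, Jupiter → Saturn.
Combining the parts gives (13,14,15625,Saturn).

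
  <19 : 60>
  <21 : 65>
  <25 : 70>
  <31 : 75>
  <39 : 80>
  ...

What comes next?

<49 : 85>

First coordinate — differences are 2, 4, 6, … (increasing by 2 each time): 19, 21, 25, 31, 39 → 49.
For the second coordinate, +5 each step: 60, 65, 70, 75, 80 → 85.
So the next tuple is <49 : 85>.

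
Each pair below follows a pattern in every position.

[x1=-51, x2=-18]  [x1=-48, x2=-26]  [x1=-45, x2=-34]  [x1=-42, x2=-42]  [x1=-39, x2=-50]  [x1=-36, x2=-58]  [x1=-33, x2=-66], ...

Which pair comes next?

[x1=-30, x2=-74]

X1: +3 each step; -51, -48, -45, -42, -39, -36, -33 → -30.
X2: -18, -26, -34, -42, -50, -58, -66 → -74 (−8 each step).
So the next pair is [x1=-30, x2=-74].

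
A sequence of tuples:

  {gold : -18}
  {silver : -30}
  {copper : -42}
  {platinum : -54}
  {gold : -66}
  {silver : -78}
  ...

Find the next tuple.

For the metal, repeats gold → silver → copper → platinum: gold, silver, copper, platinum, gold, silver → copper.
For the second part, −12 each step: -18, -30, -42, -54, -66, -78 → -90.
Putting it together: {copper : -90}.

{copper : -90}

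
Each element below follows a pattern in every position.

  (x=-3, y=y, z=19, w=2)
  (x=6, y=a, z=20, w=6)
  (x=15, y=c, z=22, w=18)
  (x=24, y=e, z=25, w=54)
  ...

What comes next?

(x=33, y=g, z=29, w=162)

X: -3, 6, 15, 24 → 33 (+9 each step).
Y: letters move forward 2 places in the alphabet, wrapping Z→A; y, a, c, e → g.
Z — differences are 1, 2, 3, … (increasing by 1 each time): 19, 20, 22, 25 → 29.
W — ×3 each step: 2, 6, 18, 54 → 162.
Combining the parts gives (x=33, y=g, z=29, w=162).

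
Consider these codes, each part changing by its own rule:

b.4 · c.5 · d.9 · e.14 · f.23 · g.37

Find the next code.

h.60

Letter: letters move forward 1 place in the alphabet; b, c, d, e, f, g → h.
Second component goes 4, 5, 9, 14, 23, 37 → 60 (each term is the sum of the two before it).
So the next code is h.60.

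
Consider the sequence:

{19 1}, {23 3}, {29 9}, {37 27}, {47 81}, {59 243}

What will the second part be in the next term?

First part — differences are 4, 6, 8, … (increasing by 2 each time): 19, 23, 29, 37, 47, 59 → 73.
Second part: ×3 each step; 1, 3, 9, 27, 81, 243 → 729.

729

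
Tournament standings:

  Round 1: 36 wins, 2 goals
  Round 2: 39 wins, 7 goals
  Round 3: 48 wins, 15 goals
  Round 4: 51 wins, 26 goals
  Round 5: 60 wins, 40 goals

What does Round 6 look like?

63 wins, 57 goals

Wins: alternating steps +3, +9, +3, +9, …, so 36, 39, 48, 51, 60 → 63.
Goals goes 2, 7, 15, 26, 40 → 57 (differences are 5, 8, 11, … (increasing by 3 each time)).
So the next record is 63 wins, 57 goals.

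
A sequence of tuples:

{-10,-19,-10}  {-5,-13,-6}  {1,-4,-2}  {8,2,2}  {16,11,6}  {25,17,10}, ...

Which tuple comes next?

{35,26,14}

First part goes -10, -5, 1, 8, 16, 25 → 35 (differences are 5, 6, 7, … (increasing by 1 each time)).
Second part: alternating steps +6, +9, +6, +9, …; -19, -13, -4, 2, 11, 17 → 26.
Third part: +4 each step; -10, -6, -2, 2, 6, 10 → 14.
Combining the parts gives {35,26,14}.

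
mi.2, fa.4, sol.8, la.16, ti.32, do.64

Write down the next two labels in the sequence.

Note: runs through the solfège scale do→ti; mi, fa, sol, la, ti, do → re → mi.
Second component — ×2 each step: 2, 4, 8, 16, 32, 64 → 128 → 256.
So the next two labels are re.128 and mi.256.

re.128 then mi.256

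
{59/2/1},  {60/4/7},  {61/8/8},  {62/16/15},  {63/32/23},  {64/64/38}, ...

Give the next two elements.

First component goes 59, 60, 61, 62, 63, 64 → 65 → 66 (+1 each step).
For the second component, ×2 each step: 2, 4, 8, 16, 32, 64 → 128 → 256.
Third component — each term is the sum of the two before it: 1, 7, 8, 15, 23, 38 → 61 → 99.
So the next two elements are {65/128/61} and {66/256/99}.

{65/128/61}, {66/256/99}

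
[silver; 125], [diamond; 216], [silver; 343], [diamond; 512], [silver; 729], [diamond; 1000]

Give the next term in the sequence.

[silver; 1331]

Rank — alternates silver ↔ diamond: silver, diamond, silver, diamond, silver, diamond → silver.
For the second part, perfect cubes: 5³, 6³, 7³, …: 125, 216, 343, 512, 729, 1000 → 1331.
So the next term is [silver; 1331].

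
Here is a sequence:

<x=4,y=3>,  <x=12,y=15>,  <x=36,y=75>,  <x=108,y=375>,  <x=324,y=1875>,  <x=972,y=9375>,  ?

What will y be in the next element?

Y: ×5 each step; 3, 15, 75, 375, 1875, 9375 → 46875.

46875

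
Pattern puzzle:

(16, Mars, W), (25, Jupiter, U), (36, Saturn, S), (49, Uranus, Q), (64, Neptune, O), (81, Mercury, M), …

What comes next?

First slot: perfect squares: 4², 5², 6², …; 16, 25, 36, 49, 64, 81 → 100.
Planet goes Mars, Jupiter, Saturn, Uranus, Neptune, Mercury → Venus (runs through the planets Mercury→Neptune).
Letter: letters move back 2 places in the alphabet; W, U, S, Q, O, M → K.
Combining the parts gives (100, Venus, K).

(100, Venus, K)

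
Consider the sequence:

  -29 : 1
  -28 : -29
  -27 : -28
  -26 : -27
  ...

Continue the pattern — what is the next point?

First part: -29, -28, -27, -26 → -25 (+1 each step).
For the second part, always the previous value of the first part: 1, -29, -28, -27 → -26.
So the next point is -25 : -26.

-25 : -26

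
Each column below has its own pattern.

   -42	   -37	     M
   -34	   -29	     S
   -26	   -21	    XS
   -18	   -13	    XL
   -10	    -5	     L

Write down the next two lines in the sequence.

-2  3  M; 6  11  S

First component: +8 each step; -42, -34, -26, -18, -10 → -2 → 6.
Second component: always 5 more than the first component; -37, -29, -21, -13, -5 → 3 → 11.
Size: runs backward through clothing sizes XS→XL, so M, S, XS, XL, L → M → S.
So the next two lines are -2  3  M and 6  11  S.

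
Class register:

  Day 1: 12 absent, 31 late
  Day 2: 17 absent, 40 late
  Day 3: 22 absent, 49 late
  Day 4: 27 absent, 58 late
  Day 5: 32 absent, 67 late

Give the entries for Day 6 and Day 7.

Absent — +5 each step: 12, 17, 22, 27, 32 → 37 → 42.
Late: +9 each step, so 31, 40, 49, 58, 67 → 76 → 85.
So the next two lines are 37 absent, 76 late and 42 absent, 85 late.

37 absent, 76 late; 42 absent, 85 late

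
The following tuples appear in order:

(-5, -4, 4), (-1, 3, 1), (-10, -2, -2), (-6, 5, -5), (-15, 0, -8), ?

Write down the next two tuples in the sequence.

First part: alternating steps +4, −9, +4, −9, …; -5, -1, -10, -6, -15 → -11 → -20.
Second part: -4, 3, -2, 5, 0 → 7 → 2 (alternating steps +7, −5, +7, −5, …).
Third part — −3 each step: 4, 1, -2, -5, -8 → -11 → -14.
Putting the parts together: (-11, 7, -11) and then (-20, 2, -14).

(-11, 7, -11), (-20, 2, -14)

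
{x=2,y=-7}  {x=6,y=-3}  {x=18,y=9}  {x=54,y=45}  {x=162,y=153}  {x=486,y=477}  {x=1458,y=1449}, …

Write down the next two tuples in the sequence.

{x=4374,y=4365}, {x=13122,y=13113}

X — ×3 each step: 2, 6, 18, 54, 162, 486, 1458 → 4374 → 13122.
Y goes -7, -3, 9, 45, 153, 477, 1449 → 4365 → 13113 (always 9 less than the x).
Putting the parts together: {x=4374,y=4365} and then {x=13122,y=13113}.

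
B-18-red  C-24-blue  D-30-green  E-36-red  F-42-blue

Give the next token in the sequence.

G-48-green

Letter goes B, C, D, E, F → G (letters move forward 1 place in the alphabet).
Second component: +6 each step, so 18, 24, 30, 36, 42 → 48.
Colour: repeats red → blue → green, so red, blue, green, red, blue → green.
Combining the parts gives G-48-green.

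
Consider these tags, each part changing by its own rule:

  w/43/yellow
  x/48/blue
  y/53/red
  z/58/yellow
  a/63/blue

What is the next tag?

Letter: letters move forward 1 place in the alphabet, wrapping Z→A, so w, x, y, z, a → b.
Second component: +5 each step; 43, 48, 53, 58, 63 → 68.
Colour: repeats yellow → blue → red; yellow, blue, red, yellow, blue → red.
So the next tag is b/68/red.

b/68/red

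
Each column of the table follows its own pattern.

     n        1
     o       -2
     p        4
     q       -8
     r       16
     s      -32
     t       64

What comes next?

u  -128

Letter goes n, o, p, q, r, s, t → u (letters move forward 1 place in the alphabet).
For the second component, ×(-2) each step: 1, -2, 4, -8, 16, -32, 64 → -128.
Putting it together: u  -128.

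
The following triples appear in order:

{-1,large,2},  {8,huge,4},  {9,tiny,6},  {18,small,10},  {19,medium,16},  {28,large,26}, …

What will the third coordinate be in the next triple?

Third coordinate: each term is the sum of the two before it, so 2, 4, 6, 10, 16, 26 → 42.

42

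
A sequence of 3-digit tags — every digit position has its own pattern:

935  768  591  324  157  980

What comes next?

713

First digit: 9, 7, 5, 3, 1, 9 → 7 (−2 each step, mod 10).
Second digit — +3 each step, mod 10: 3, 6, 9, 2, 5, 8 → 1.
Third digit — +3 each step, mod 10: 5, 8, 1, 4, 7, 0 → 3.
Putting it together: 713.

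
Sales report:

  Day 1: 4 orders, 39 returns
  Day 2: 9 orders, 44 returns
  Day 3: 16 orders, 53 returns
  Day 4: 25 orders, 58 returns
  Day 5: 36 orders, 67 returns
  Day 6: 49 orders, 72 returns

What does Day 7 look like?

For the orders, perfect squares: 2², 3², 4², …: 4, 9, 16, 25, 36, 49 → 64.
Returns — alternating steps +5, +9, +5, +9, …: 39, 44, 53, 58, 67, 72 → 81.
Combining the parts gives 64 orders, 81 returns.

64 orders, 81 returns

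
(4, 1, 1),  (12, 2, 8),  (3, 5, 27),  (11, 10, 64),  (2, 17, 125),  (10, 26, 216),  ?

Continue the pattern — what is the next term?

(1, 37, 343)

First part — alternating steps +8, −9, +8, −9, …: 4, 12, 3, 11, 2, 10 → 1.
For the second part, differences are 1, 3, 5, … (increasing by 2 each time): 1, 2, 5, 10, 17, 26 → 37.
Third part: perfect cubes: 1³, 2³, 3³, …, so 1, 8, 27, 64, 125, 216 → 343.
Putting it together: (1, 37, 343).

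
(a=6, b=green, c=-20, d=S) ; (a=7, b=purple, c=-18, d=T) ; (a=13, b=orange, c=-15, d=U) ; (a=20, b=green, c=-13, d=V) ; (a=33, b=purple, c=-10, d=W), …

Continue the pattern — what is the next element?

A — each term is the sum of the two before it: 6, 7, 13, 20, 33 → 53.
B: repeats green → purple → orange; green, purple, orange, green, purple → orange.
C goes -20, -18, -15, -13, -10 → -8 (alternating steps +2, +3, +2, +3, …).
D: letters move forward 1 place in the alphabet; S, T, U, V, W → X.
So the next element is (a=53, b=orange, c=-8, d=X).

(a=53, b=orange, c=-8, d=X)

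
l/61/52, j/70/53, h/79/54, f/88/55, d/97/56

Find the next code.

Letter: l, j, h, f, d → b (letters move back 2 places in the alphabet).
Second component: 61, 70, 79, 88, 97 → 106 (+9 each step).
Third component: +1 each step; 52, 53, 54, 55, 56 → 57.
So the next code is b/106/57.

b/106/57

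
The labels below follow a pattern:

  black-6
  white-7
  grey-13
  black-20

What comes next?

white-33

For the shade, repeats black → white → grey: black, white, grey, black → white.
Second component goes 6, 7, 13, 20 → 33 (each term is the sum of the two before it).
Putting it together: white-33.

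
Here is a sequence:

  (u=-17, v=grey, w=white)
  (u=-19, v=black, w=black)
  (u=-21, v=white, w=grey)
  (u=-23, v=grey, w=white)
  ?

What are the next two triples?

(u=-25, v=black, w=black), (u=-27, v=white, w=grey)

For the u, −2 each step: -17, -19, -21, -23 → -25 → -27.
V: grey, black, white, grey → black → white (repeats grey → black → white).
W: repeats white → black → grey; white, black, grey, white → black → grey.
Putting the parts together: (u=-25, v=black, w=black) and then (u=-27, v=white, w=grey).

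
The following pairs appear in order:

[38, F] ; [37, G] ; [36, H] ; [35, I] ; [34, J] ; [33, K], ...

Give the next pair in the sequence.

[32, L]

First component goes 38, 37, 36, 35, 34, 33 → 32 (−1 each step).
Letter — letters move forward 1 place in the alphabet: F, G, H, I, J, K → L.
So the next pair is [32, L].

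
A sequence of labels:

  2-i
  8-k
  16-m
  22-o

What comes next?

30-q

First component: alternating steps +6, +8, +6, +8, …, so 2, 8, 16, 22 → 30.
Letter goes i, k, m, o → q (letters move forward 2 places in the alphabet).
Combining the parts gives 30-q.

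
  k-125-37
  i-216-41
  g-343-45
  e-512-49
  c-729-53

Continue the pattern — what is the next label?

a-1000-57

Letter — letters move back 2 places in the alphabet: k, i, g, e, c → a.
Second component: perfect cubes: 5³, 6³, 7³, …; 125, 216, 343, 512, 729 → 1000.
Third component: +4 each step, so 37, 41, 45, 49, 53 → 57.
Combining the parts gives a-1000-57.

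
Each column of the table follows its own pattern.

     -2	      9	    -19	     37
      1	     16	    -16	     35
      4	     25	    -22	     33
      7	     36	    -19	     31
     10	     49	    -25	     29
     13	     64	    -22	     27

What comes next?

First component: +3 each step; -2, 1, 4, 7, 10, 13 → 16.
Second component: perfect squares: 3², 4², 5², …; 9, 16, 25, 36, 49, 64 → 81.
Third component: -19, -16, -22, -19, -25, -22 → -28 (alternating steps +3, −6, +3, −6, …).
Fourth component: −2 each step, so 37, 35, 33, 31, 29, 27 → 25.
Combining the parts gives 16  81  -28  25.

16  81  -28  25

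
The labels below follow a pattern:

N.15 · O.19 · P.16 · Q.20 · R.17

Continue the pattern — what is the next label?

S.21

Letter: N, O, P, Q, R → S (letters move forward 1 place in the alphabet).
Second component: 15, 19, 16, 20, 17 → 21 (alternating steps +4, −3, +4, −3, …).
Putting it together: S.21.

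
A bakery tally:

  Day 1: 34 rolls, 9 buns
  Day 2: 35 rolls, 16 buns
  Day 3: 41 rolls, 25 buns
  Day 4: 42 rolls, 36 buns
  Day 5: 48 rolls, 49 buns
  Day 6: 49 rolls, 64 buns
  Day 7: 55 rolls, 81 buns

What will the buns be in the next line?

100

Buns goes 9, 16, 25, 36, 49, 64, 81 → 100 (perfect squares: 3², 4², 5², …).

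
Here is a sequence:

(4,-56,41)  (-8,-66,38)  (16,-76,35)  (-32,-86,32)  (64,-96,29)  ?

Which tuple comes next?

First coordinate: ×(-2) each step; 4, -8, 16, -32, 64 → -128.
Second coordinate: -56, -66, -76, -86, -96 → -106 (−10 each step).
Third coordinate: −3 each step; 41, 38, 35, 32, 29 → 26.
So the next tuple is (-128,-106,26).

(-128,-106,26)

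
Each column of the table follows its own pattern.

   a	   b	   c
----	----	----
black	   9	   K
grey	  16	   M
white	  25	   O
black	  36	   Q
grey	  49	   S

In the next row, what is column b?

64

Column b: 9, 16, 25, 36, 49 → 64 (perfect squares: 3², 4², 5², …).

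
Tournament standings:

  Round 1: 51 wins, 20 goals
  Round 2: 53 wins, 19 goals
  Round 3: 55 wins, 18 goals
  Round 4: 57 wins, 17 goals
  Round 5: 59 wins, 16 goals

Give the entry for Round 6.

Wins — +2 each step: 51, 53, 55, 57, 59 → 61.
Goals: −1 each step; 20, 19, 18, 17, 16 → 15.
Putting it together: 61 wins, 15 goals.

61 wins, 15 goals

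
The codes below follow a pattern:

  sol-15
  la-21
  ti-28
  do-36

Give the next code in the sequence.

re-45

Note — runs through the solfège scale do→ti: sol, la, ti, do → re.
For the second component, differences are 6, 7, 8, … (increasing by 1 each time): 15, 21, 28, 36 → 45.
So the next code is re-45.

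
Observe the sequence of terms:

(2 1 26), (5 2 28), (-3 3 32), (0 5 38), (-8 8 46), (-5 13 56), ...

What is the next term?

(-13 21 68)

First coordinate: alternating steps +3, −8, +3, −8, …; 2, 5, -3, 0, -8, -5 → -13.
For the second coordinate, each term is the sum of the two before it: 1, 2, 3, 5, 8, 13 → 21.
Third coordinate goes 26, 28, 32, 38, 46, 56 → 68 (differences are 2, 4, 6, … (increasing by 2 each time)).
So the next term is (-13 21 68).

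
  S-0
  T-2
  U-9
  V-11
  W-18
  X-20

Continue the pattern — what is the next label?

Y-27

Letter — letters move forward 1 place in the alphabet: S, T, U, V, W, X → Y.
Second component: 0, 2, 9, 11, 18, 20 → 27 (alternating steps +2, +7, +2, +7, …).
Putting it together: Y-27.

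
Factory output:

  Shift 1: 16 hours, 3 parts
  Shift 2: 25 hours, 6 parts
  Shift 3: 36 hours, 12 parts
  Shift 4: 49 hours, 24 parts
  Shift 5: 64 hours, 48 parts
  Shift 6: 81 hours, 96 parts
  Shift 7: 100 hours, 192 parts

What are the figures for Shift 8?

Hours goes 16, 25, 36, 49, 64, 81, 100 → 121 (perfect squares: 4², 5², 6², …).
For the parts, ×2 each step: 3, 6, 12, 24, 48, 96, 192 → 384.
Combining the parts gives 121 hours, 384 parts.

121 hours, 384 parts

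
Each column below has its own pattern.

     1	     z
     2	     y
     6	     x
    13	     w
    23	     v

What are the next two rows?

First component — differences are 1, 4, 7, … (increasing by 3 each time): 1, 2, 6, 13, 23 → 36 → 52.
Letter: letters move back 1 place in the alphabet; z, y, x, w, v → u → t.
Putting the parts together: 36  u and then 52  t.

36  u; 52  t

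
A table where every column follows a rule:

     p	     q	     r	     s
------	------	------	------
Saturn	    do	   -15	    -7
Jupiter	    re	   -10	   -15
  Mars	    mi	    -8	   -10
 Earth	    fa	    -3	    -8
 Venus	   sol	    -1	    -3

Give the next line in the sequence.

For the column p, runs backward through the planets Mercury→Neptune: Saturn, Jupiter, Mars, Earth, Venus → Mercury.
Column q — runs through the solfège scale do→ti: do, re, mi, fa, sol → la.
Column r goes -15, -10, -8, -3, -1 → 4 (alternating steps +5, +2, +5, +2, …).
Column s goes -7, -15, -10, -8, -3 → -1 (always the previous value of the column r).
Putting it together: Mercury  la  4  -1.

Mercury  la  4  -1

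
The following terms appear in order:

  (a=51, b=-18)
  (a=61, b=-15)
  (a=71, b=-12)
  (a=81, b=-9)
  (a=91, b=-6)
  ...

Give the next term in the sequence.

A: +10 each step, so 51, 61, 71, 81, 91 → 101.
B: +3 each step, so -18, -15, -12, -9, -6 → -3.
Combining the parts gives (a=101, b=-3).

(a=101, b=-3)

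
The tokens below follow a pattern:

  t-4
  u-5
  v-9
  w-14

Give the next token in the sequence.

x-23

Letter: t, u, v, w → x (letters move forward 1 place in the alphabet).
Second component: 4, 5, 9, 14 → 23 (each term is the sum of the two before it).
Putting it together: x-23.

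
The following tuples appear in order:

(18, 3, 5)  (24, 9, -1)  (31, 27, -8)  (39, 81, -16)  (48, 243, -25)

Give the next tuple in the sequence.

For the first value, differences are 6, 7, 8, … (increasing by 1 each time): 18, 24, 31, 39, 48 → 58.
Second value goes 3, 9, 27, 81, 243 → 729 (×3 each step).
Third value goes 5, -1, -8, -16, -25 → -35 (together with the first value always sums to 23).
Putting it together: (58, 729, -35).

(58, 729, -35)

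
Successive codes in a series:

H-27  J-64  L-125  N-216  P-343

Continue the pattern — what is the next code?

For the letter, letters move forward 2 places in the alphabet: H, J, L, N, P → R.
Second component — perfect cubes: 3³, 4³, 5³, …: 27, 64, 125, 216, 343 → 512.
Putting it together: R-512.

R-512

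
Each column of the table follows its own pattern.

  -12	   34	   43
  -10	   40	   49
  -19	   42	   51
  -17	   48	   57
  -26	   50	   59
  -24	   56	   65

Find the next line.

First component: alternating steps +2, −9, +2, −9, …; -12, -10, -19, -17, -26, -24 → -33.
Second component: alternating steps +6, +2, +6, +2, …, so 34, 40, 42, 48, 50, 56 → 58.
Third component goes 43, 49, 51, 57, 59, 65 → 67 (always 9 more than the second component).
So the next line is -33  58  67.

-33  58  67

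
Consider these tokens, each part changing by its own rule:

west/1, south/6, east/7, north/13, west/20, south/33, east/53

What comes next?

Direction: repeats west → south → east → north, so west, south, east, north, west, south, east → north.
Second component goes 1, 6, 7, 13, 20, 33, 53 → 86 (each term is the sum of the two before it).
Combining the parts gives north/86.

north/86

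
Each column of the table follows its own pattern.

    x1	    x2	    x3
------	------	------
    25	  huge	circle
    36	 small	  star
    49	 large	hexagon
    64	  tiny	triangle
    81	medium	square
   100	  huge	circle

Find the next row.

121  small  star

Column x1: perfect squares: 5², 6², 7², …, so 25, 36, 49, 64, 81, 100 → 121.
For the column x2, repeats huge → small → large → tiny → medium: huge, small, large, tiny, medium, huge → small.
Column x3: repeats circle → star → hexagon → triangle → square, so circle, star, hexagon, triangle, square, circle → star.
So the next row is 121  small  star.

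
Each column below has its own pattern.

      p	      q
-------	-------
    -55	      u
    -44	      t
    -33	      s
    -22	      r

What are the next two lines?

Column p: +11 each step, so -55, -44, -33, -22 → -11 → 0.
Column q: letters move back 1 place in the alphabet; u, t, s, r → q → p.
So the next two lines are -11  q and 0  p.

-11  q; 0  p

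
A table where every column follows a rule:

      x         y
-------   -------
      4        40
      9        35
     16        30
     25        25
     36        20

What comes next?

Column x goes 4, 9, 16, 25, 36 → 49 (perfect squares: 2², 3², 4², …).
Column y goes 40, 35, 30, 25, 20 → 15 (−5 each step).
Combining the parts gives 49  15.

49  15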